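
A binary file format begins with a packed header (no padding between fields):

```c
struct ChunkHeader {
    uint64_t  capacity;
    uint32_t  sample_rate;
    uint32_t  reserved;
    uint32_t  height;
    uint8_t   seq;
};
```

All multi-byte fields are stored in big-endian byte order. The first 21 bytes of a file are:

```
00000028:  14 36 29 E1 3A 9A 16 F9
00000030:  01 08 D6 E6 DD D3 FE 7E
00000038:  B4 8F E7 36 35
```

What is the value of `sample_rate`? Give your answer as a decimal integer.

`sample_rate` follows `capacity` (8 bytes), so it starts at byte offset 8 and occupies 4 bytes.
Bytes at offsets 8..11: 01 08 D6 E6.
Big-endian: lowest address holds the most-significant byte.
The bytes are already most-significant first: 0x0108D6E6.
0x0108D6E6 = 17356518.

17356518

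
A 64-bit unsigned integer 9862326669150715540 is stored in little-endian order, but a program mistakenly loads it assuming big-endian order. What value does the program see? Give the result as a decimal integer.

10736183822812307080

9862326669150715540 in 64-bit hexadecimal is 0x88DE05DA4D96FE94.
Stored little-endian, the bytes at ascending addresses are 94 FE 96 4D DA 05 DE 88.
Read back as big-endian, the last byte is least significant, giving 0x94FE964DDA05DE88.
0x94FE964DDA05DE88 = 10736183822812307080.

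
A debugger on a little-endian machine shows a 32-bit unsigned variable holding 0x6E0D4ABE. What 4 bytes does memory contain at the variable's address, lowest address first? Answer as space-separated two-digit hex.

Split into bytes (most-significant first): 6E 0D 4A BE.
Little-endian: lowest address holds the least-significant byte.
So at ascending addresses the bytes are BE 4A 0D 6E.

BE 4A 0D 6E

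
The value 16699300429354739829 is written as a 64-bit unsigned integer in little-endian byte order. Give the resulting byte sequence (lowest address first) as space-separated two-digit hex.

16699300429354739829 in hexadecimal, padded to 64 bits, is 0xE7BFD5438937A875.
Split into bytes (most-significant first): E7 BF D5 43 89 37 A8 75.
Little-endian stores the least-significant byte at the lowest address.
So at ascending addresses the bytes are 75 A8 37 89 43 D5 BF E7.

75 A8 37 89 43 D5 BF E7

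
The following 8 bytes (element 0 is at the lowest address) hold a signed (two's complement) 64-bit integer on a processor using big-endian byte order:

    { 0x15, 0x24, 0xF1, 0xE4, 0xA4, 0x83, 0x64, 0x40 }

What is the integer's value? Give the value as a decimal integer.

1523608538272982080

Big-endian: lowest address holds the most-significant byte.
The bytes are already most-significant first: 0x1524F1E4A4836440.
0x1524F1E4A4836440 = 1523608538272982080.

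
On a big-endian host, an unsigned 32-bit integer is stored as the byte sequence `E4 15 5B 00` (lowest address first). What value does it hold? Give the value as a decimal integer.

3826604800

Big-endian: lowest address holds the most-significant byte.
The bytes are already most-significant first: 0xE4155B00.
0xE4155B00 = 3826604800.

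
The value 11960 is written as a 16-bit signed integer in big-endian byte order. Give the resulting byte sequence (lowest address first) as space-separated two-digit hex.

2E B8

11960 in hexadecimal, padded to 16 bits, is 0x2EB8.
Split into bytes (most-significant first): 2E B8.
In big-endian order the high byte comes first in memory.
So the memory order matches the most-significant-first order: 2E B8.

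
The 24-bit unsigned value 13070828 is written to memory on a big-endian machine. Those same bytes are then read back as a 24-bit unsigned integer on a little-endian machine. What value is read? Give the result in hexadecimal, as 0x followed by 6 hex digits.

0xEC71C7

13070828 in 24-bit hexadecimal is 0xC771EC.
Stored big-endian, the bytes at ascending addresses are C7 71 EC.
Read back as little-endian, the first byte is least significant, giving 0xEC71C7.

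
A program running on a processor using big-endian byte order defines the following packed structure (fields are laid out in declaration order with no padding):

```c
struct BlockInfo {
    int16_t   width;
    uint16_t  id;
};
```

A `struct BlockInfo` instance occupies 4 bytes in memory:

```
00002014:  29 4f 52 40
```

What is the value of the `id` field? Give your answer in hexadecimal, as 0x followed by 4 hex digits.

0x5240

`id` follows `width` (2 bytes), so it starts at byte offset 2 and occupies 2 bytes.
Bytes at offsets 2..3: 52 40.
Big-endian stores the most-significant byte at the lowest address.
The bytes are already most-significant first: 0x5240.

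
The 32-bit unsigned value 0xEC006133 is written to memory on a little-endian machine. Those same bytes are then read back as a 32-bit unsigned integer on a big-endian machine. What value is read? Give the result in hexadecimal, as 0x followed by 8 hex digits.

0x336100EC

Stored little-endian, the bytes at ascending addresses are 33 61 00 EC.
Read back as big-endian, the last byte is least significant, giving 0x336100EC.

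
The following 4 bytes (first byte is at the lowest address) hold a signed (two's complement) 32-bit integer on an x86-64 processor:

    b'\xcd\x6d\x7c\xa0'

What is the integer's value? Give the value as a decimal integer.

Little-endian: lowest address holds the least-significant byte.
Reassemble most-significant byte first: A0 7C 6D CD → 0xA07C6DCD.
Top bit is set, so as a signed 32-bit value this is 0xA07C6DCD − 2^32 = -1602458163.

-1602458163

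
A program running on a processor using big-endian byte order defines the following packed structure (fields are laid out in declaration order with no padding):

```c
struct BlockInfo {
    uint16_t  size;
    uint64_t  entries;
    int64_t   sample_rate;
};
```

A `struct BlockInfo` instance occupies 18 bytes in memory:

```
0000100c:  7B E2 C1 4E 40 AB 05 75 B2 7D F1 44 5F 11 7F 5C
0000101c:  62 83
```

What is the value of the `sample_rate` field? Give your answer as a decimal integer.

-1061619083396750717

`sample_rate` follows `size` (2 B), `entries` (8 B), so it starts at offset 2 + 8 = 10 and occupies 8 bytes.
Bytes at offsets 10..17: F1 44 5F 11 7F 5C 62 83.
Big-endian: lowest address holds the most-significant byte.
The bytes are already most-significant first: 0xF1445F117F5C6283.
Top bit is set, so as a signed 64-bit value this is 0xF1445F117F5C6283 − 2^64 = -1061619083396750717.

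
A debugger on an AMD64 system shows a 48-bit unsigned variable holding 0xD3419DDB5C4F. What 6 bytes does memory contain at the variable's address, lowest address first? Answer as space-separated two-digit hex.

Split into bytes (most-significant first): D3 41 9D DB 5C 4F.
Little-endian: lowest address holds the least-significant byte.
So at ascending addresses the bytes are 4F 5C DB 9D 41 D3.

4F 5C DB 9D 41 D3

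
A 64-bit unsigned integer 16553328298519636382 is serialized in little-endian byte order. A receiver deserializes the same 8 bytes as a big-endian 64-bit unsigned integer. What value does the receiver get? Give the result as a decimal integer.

16553328298519636382 in 64-bit hexadecimal is 0xE5B93C625BAF299E.
Stored little-endian, the bytes at ascending addresses are 9E 29 AF 5B 62 3C B9 E5.
Read back as big-endian, the last byte is least significant, giving 0x9E29AF5B623CB9E5.
0x9E29AF5B623CB9E5 = 11396833139062782437.

11396833139062782437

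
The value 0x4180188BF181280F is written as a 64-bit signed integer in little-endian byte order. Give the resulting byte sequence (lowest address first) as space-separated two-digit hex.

Split into bytes (most-significant first): 41 80 18 8B F1 81 28 0F.
In little-endian order the low byte comes first in memory.
So at ascending addresses the bytes are 0F 28 81 F1 8B 18 80 41.

0F 28 81 F1 8B 18 80 41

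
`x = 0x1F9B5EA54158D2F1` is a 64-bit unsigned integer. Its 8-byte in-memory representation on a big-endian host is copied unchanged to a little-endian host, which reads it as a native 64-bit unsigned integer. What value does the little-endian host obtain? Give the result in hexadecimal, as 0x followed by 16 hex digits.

0xF1D25841A55E9B1F

Stored big-endian, the bytes at ascending addresses are 1F 9B 5E A5 41 58 D2 F1.
Read back as little-endian, the first byte is least significant, giving 0xF1D25841A55E9B1F.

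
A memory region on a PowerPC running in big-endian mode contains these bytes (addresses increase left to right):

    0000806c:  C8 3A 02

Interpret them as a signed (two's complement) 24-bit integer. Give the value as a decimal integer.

-3655166

Big-endian stores the most-significant byte at the lowest address.
The bytes are already most-significant first: 0xC83A02.
Top bit is set, so as a signed 24-bit value this is 0xC83A02 − 2^24 = -3655166.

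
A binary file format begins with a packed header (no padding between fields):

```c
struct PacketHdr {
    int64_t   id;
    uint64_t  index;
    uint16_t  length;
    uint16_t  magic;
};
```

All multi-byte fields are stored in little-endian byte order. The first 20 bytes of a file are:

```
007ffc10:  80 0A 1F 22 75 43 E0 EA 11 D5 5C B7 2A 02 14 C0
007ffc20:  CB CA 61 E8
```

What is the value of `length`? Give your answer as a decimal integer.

51915

`length` follows `id` (8 B), `index` (8 B), so it starts at offset 8 + 8 = 16 and occupies 2 bytes.
Bytes at offsets 16..17: CB CA.
In little-endian order the low byte comes first in memory.
Reassemble most-significant byte first: CA CB → 0xCACB.
0xCACB = 51915.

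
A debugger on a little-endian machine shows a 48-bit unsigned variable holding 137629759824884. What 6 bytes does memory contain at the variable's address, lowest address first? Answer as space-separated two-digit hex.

137629759824884 in hexadecimal, padded to 48 bits, is 0x7D2C6CF1E3F4.
Split into bytes (most-significant first): 7D 2C 6C F1 E3 F4.
In little-endian order the low byte comes first in memory.
So at ascending addresses the bytes are F4 E3 F1 6C 2C 7D.

F4 E3 F1 6C 2C 7D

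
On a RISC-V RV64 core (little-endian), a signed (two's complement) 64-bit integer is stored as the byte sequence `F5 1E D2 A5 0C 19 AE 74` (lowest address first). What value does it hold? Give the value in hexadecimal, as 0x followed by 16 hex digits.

0x74AE190CA5D21EF5

Little-endian: lowest address holds the least-significant byte.
Reassemble most-significant byte first: 74 AE 19 0C A5 D2 1E F5 → 0x74AE190CA5D21EF5.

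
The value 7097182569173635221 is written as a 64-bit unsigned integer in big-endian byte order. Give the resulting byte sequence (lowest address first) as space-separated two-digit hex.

62 7E 41 F1 B5 B0 50 95

7097182569173635221 in hexadecimal, padded to 64 bits, is 0x627E41F1B5B05095.
Split into bytes (most-significant first): 62 7E 41 F1 B5 B0 50 95.
Big-endian stores the most-significant byte at the lowest address.
So the memory order matches the most-significant-first order: 62 7E 41 F1 B5 B0 50 95.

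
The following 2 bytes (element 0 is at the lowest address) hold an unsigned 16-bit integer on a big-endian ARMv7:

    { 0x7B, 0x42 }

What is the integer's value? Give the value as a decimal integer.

31554

Big-endian: lowest address holds the most-significant byte.
The bytes are already most-significant first: 0x7B42.
0x7B42 = 31554.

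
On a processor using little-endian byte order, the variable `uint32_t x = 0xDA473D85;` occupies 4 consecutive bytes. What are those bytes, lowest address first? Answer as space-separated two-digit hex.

85 3D 47 DA

Split into bytes (most-significant first): DA 47 3D 85.
Little-endian: lowest address holds the least-significant byte.
So at ascending addresses the bytes are 85 3D 47 DA.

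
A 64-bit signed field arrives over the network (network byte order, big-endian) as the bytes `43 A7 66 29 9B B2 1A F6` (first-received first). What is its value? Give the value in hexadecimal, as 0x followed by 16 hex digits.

Big-endian: lowest address holds the most-significant byte.
The bytes are already most-significant first: 0x43A766299BB21AF6.

0x43A766299BB21AF6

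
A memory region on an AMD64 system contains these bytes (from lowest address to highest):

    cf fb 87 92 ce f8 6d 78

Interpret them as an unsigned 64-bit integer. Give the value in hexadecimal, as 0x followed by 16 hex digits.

Little-endian stores the least-significant byte at the lowest address.
Reassemble most-significant byte first: 78 6D F8 CE 92 87 FB CF → 0x786DF8CE9287FBCF.

0x786DF8CE9287FBCF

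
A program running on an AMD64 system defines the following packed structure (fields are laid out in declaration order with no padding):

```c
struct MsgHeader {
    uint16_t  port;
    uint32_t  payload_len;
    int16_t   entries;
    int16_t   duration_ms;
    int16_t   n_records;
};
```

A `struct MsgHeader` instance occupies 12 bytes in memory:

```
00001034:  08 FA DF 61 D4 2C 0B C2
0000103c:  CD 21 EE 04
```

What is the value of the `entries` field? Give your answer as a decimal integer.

-15861

`entries` follows `port` (2 B), `payload_len` (4 B), so it starts at offset 2 + 4 = 6 and occupies 2 bytes.
Bytes at offsets 6..7: 0B C2.
Little-endian stores the least-significant byte at the lowest address.
Reassemble most-significant byte first: C2 0B → 0xC20B.
Top bit is set, so as a signed 16-bit value this is 0xC20B − 2^16 = -15861.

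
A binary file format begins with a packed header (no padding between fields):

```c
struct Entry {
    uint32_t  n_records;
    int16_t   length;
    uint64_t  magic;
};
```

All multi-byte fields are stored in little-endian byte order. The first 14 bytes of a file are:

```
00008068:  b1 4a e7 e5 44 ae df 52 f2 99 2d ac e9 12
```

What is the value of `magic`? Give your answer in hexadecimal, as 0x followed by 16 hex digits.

`magic` follows `n_records` (4 B), `length` (2 B), so it starts at offset 4 + 2 = 6 and occupies 8 bytes.
Bytes at offsets 6..13: DF 52 F2 99 2D AC E9 12.
Little-endian stores the least-significant byte at the lowest address.
Reassemble most-significant byte first: 12 E9 AC 2D 99 F2 52 DF → 0x12E9AC2D99F252DF.

0x12E9AC2D99F252DF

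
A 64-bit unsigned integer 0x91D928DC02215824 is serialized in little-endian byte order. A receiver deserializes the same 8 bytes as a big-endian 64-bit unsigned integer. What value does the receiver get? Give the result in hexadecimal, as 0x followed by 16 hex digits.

Stored little-endian, the bytes at ascending addresses are 24 58 21 02 DC 28 D9 91.
Read back as big-endian, the last byte is least significant, giving 0x24582102DC28D991.

0x24582102DC28D991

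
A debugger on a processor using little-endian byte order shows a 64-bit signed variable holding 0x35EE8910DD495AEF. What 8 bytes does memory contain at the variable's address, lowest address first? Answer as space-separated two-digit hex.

Split into bytes (most-significant first): 35 EE 89 10 DD 49 5A EF.
In little-endian order the low byte comes first in memory.
So at ascending addresses the bytes are EF 5A 49 DD 10 89 EE 35.

EF 5A 49 DD 10 89 EE 35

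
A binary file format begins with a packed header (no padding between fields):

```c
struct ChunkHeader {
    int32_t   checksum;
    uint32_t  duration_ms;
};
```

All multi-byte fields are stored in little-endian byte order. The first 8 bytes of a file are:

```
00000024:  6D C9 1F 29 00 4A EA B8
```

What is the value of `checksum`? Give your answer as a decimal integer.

`checksum` is the first field, at byte offset 0, occupying 4 bytes.
Bytes at offsets 0..3: 6D C9 1F 29.
Little-endian: lowest address holds the least-significant byte.
Reassemble most-significant byte first: 29 1F C9 6D → 0x291FC96D.
0x291FC96D = 689949037.

689949037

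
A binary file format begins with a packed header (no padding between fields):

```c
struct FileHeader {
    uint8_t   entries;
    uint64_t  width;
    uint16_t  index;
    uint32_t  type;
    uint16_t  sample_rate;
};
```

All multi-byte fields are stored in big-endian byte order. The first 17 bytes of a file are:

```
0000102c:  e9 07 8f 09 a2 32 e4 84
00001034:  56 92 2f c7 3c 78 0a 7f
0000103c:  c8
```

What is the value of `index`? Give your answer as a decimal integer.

37423

`index` follows `entries` (1 B), `width` (8 B), so it starts at offset 1 + 8 = 9 and occupies 2 bytes.
Bytes at offsets 9..10: 92 2F.
Big-endian stores the most-significant byte at the lowest address.
The bytes are already most-significant first: 0x922F.
0x922F = 37423.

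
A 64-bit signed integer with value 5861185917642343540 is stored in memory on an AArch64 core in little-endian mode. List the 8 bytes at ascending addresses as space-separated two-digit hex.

5861185917642343540 in hexadecimal, padded to 64 bits, is 0x51571D89C7980474.
Split into bytes (most-significant first): 51 57 1D 89 C7 98 04 74.
Little-endian stores the least-significant byte at the lowest address.
So at ascending addresses the bytes are 74 04 98 C7 89 1D 57 51.

74 04 98 C7 89 1D 57 51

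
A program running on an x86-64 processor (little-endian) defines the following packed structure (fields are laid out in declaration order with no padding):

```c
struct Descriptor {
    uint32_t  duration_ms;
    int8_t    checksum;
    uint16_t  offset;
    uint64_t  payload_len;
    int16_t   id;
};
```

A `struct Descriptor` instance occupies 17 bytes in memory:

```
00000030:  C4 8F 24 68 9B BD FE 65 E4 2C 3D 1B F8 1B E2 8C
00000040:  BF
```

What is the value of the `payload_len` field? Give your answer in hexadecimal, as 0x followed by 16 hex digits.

0xE21BF81B3D2CE465

`payload_len` follows `duration_ms` (4 B), `checksum` (1 B), `offset` (2 B), so it starts at offset 4 + 1 + 2 = 7 and occupies 8 bytes.
Bytes at offsets 7..14: 65 E4 2C 3D 1B F8 1B E2.
In little-endian order the low byte comes first in memory.
Reassemble most-significant byte first: E2 1B F8 1B 3D 2C E4 65 → 0xE21BF81B3D2CE465.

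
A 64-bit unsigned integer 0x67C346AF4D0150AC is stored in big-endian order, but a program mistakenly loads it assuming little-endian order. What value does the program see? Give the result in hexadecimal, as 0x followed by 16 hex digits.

Stored big-endian, the bytes at ascending addresses are 67 C3 46 AF 4D 01 50 AC.
Read back as little-endian, the first byte is least significant, giving 0xAC50014DAF46C367.

0xAC50014DAF46C367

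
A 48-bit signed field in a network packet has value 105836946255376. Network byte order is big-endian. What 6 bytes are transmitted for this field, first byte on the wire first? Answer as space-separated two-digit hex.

105836946255376 in hexadecimal, padded to 48 bits, is 0x60421595EE10.
Split into bytes (most-significant first): 60 42 15 95 EE 10.
In big-endian order the high byte comes first in memory.
So the memory order matches the most-significant-first order: 60 42 15 95 EE 10.

60 42 15 95 EE 10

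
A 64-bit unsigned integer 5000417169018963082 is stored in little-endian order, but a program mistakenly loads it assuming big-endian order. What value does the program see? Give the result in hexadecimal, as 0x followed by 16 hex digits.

0x8AC42300EC0C6545

5000417169018963082 in 64-bit hexadecimal is 0x45650CEC0023C48A.
Stored little-endian, the bytes at ascending addresses are 8A C4 23 00 EC 0C 65 45.
Read back as big-endian, the last byte is least significant, giving 0x8AC42300EC0C6545.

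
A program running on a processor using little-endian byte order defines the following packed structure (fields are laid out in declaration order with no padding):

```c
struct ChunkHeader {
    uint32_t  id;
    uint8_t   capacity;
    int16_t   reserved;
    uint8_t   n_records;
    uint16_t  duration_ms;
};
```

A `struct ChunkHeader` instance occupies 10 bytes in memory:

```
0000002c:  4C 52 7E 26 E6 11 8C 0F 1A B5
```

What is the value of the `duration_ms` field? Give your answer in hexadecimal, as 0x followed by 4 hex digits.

`duration_ms` follows `id` (4 B), `capacity` (1 B), `reserved` (2 B), `n_records` (1 B), so it starts at offset 4 + 1 + 2 + 1 = 8 and occupies 2 bytes.
Bytes at offsets 8..9: 1A B5.
Little-endian: lowest address holds the least-significant byte.
Reassemble most-significant byte first: B5 1A → 0xB51A.

0xB51A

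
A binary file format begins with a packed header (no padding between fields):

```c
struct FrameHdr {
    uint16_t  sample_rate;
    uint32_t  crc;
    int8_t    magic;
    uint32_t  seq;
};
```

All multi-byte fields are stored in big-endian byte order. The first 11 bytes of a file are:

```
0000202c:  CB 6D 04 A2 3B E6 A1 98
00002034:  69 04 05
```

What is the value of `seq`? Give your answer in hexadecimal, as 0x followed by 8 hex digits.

0x98690405

`seq` follows `sample_rate` (2 B), `crc` (4 B), `magic` (1 B), so it starts at offset 2 + 4 + 1 = 7 and occupies 4 bytes.
Bytes at offsets 7..10: 98 69 04 05.
Big-endian: lowest address holds the most-significant byte.
The bytes are already most-significant first: 0x98690405.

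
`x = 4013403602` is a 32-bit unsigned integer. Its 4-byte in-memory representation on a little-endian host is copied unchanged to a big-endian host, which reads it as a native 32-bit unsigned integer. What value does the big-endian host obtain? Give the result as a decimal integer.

3534567407

4013403602 in 32-bit hexadecimal is 0xEF37ADD2.
Stored little-endian, the bytes at ascending addresses are D2 AD 37 EF.
Read back as big-endian, the last byte is least significant, giving 0xD2AD37EF.
0xD2AD37EF = 3534567407.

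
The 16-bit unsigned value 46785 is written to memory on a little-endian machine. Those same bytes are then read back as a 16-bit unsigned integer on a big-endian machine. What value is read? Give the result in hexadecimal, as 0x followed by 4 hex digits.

46785 in 16-bit hexadecimal is 0xB6C1.
Stored little-endian, the bytes at ascending addresses are C1 B6.
Read back as big-endian, the last byte is least significant, giving 0xC1B6.

0xC1B6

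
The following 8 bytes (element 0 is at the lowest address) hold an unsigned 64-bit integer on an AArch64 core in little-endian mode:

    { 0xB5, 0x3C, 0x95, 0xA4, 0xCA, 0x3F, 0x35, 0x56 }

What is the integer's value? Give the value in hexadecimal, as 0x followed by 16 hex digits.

Little-endian stores the least-significant byte at the lowest address.
Reassemble most-significant byte first: 56 35 3F CA A4 95 3C B5 → 0x56353FCAA4953CB5.

0x56353FCAA4953CB5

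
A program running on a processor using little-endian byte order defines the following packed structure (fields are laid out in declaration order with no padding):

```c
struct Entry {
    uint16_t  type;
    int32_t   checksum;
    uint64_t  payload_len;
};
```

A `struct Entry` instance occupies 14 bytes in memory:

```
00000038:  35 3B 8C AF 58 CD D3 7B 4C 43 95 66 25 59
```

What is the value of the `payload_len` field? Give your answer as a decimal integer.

`payload_len` follows `type` (2 B), `checksum` (4 B), so it starts at offset 2 + 4 = 6 and occupies 8 bytes.
Bytes at offsets 6..13: D3 7B 4C 43 95 66 25 59.
Little-endian stores the least-significant byte at the lowest address.
Reassemble most-significant byte first: 59 25 66 95 43 4C 7B D3 → 0x59256695434C7BD3.
0x59256695434C7BD3 = 6423653234779126739.

6423653234779126739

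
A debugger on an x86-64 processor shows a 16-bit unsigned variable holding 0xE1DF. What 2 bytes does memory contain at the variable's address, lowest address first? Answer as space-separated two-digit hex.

DF E1

Split into bytes (most-significant first): E1 DF.
Little-endian stores the least-significant byte at the lowest address.
So at ascending addresses the bytes are DF E1.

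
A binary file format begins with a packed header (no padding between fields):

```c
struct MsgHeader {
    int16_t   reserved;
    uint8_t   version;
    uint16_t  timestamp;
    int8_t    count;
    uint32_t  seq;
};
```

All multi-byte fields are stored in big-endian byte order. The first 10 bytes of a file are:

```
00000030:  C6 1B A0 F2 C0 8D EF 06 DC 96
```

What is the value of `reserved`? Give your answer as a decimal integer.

`reserved` is the first field, at byte offset 0, occupying 2 bytes.
Bytes at offsets 0..1: C6 1B.
In big-endian order the high byte comes first in memory.
The bytes are already most-significant first: 0xC61B.
Top bit is set, so as a signed 16-bit value this is 0xC61B − 2^16 = -14821.

-14821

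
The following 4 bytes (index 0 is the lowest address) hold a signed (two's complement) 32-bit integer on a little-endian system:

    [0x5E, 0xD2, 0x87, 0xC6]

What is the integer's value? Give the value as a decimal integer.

-964177314

Little-endian: lowest address holds the least-significant byte.
Reassemble most-significant byte first: C6 87 D2 5E → 0xC687D25E.
Top bit is set, so as a signed 32-bit value this is 0xC687D25E − 2^32 = -964177314.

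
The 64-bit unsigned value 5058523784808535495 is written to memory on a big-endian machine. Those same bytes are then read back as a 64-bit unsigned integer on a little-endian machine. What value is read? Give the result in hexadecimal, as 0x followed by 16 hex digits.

5058523784808535495 in 64-bit hexadecimal is 0x46337C94C16095C7.
Stored big-endian, the bytes at ascending addresses are 46 33 7C 94 C1 60 95 C7.
Read back as little-endian, the first byte is least significant, giving 0xC79560C1947C3346.

0xC79560C1947C3346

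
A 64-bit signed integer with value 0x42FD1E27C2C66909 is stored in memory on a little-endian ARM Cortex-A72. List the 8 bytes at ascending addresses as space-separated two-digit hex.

Split into bytes (most-significant first): 42 FD 1E 27 C2 C6 69 09.
Little-endian: lowest address holds the least-significant byte.
So at ascending addresses the bytes are 09 69 C6 C2 27 1E FD 42.

09 69 C6 C2 27 1E FD 42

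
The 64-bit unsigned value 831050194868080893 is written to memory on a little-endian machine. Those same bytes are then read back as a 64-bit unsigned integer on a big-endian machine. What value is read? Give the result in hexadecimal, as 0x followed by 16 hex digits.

0xFD90A1C7BF7B880B

831050194868080893 in 64-bit hexadecimal is 0x0B887BBFC7A190FD.
Stored little-endian, the bytes at ascending addresses are FD 90 A1 C7 BF 7B 88 0B.
Read back as big-endian, the last byte is least significant, giving 0xFD90A1C7BF7B880B.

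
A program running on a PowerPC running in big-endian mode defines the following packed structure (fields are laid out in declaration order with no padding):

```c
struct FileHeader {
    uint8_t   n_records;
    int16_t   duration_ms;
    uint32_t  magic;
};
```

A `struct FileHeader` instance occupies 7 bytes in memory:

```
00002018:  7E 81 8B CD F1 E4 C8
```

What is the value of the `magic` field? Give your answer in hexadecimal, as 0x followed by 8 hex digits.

`magic` follows `n_records` (1 B), `duration_ms` (2 B), so it starts at offset 1 + 2 = 3 and occupies 4 bytes.
Bytes at offsets 3..6: CD F1 E4 C8.
Big-endian stores the most-significant byte at the lowest address.
The bytes are already most-significant first: 0xCDF1E4C8.

0xCDF1E4C8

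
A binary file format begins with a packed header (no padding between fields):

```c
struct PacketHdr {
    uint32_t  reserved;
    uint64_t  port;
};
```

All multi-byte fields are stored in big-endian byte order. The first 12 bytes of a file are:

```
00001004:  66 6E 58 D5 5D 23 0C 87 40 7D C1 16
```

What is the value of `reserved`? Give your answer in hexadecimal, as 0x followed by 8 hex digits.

`reserved` is the first field, at byte offset 0, occupying 4 bytes.
Bytes at offsets 0..3: 66 6E 58 D5.
Big-endian stores the most-significant byte at the lowest address.
The bytes are already most-significant first: 0x666E58D5.

0x666E58D5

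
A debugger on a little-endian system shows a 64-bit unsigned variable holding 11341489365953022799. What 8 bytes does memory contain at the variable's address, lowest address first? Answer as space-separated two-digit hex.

11341489365953022799 in hexadecimal, padded to 64 bits, is 0x9D65107D11800B4F.
Split into bytes (most-significant first): 9D 65 10 7D 11 80 0B 4F.
In little-endian order the low byte comes first in memory.
So at ascending addresses the bytes are 4F 0B 80 11 7D 10 65 9D.

4F 0B 80 11 7D 10 65 9D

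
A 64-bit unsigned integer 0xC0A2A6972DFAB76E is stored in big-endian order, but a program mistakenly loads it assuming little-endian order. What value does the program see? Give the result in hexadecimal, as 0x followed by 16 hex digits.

0x6EB7FA2D97A6A2C0

Stored big-endian, the bytes at ascending addresses are C0 A2 A6 97 2D FA B7 6E.
Read back as little-endian, the first byte is least significant, giving 0x6EB7FA2D97A6A2C0.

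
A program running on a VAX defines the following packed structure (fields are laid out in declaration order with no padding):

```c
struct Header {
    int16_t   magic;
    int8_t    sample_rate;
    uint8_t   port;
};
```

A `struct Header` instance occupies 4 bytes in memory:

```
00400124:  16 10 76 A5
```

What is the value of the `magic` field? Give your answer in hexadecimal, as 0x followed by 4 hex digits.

`magic` is the first field, at byte offset 0, occupying 2 bytes.
Bytes at offsets 0..1: 16 10.
In little-endian order the low byte comes first in memory.
Reassemble most-significant byte first: 10 16 → 0x1016.

0x1016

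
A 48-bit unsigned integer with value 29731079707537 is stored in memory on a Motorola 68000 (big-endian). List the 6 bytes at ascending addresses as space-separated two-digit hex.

29731079707537 in hexadecimal, padded to 48 bits, is 0x1B0A4E71DB91.
Split into bytes (most-significant first): 1B 0A 4E 71 DB 91.
Big-endian stores the most-significant byte at the lowest address.
So the memory order matches the most-significant-first order: 1B 0A 4E 71 DB 91.

1B 0A 4E 71 DB 91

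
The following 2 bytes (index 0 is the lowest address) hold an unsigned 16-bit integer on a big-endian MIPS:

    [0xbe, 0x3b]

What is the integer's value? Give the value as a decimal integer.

48699

In big-endian order the high byte comes first in memory.
The bytes are already most-significant first: 0xBE3B.
0xBE3B = 48699.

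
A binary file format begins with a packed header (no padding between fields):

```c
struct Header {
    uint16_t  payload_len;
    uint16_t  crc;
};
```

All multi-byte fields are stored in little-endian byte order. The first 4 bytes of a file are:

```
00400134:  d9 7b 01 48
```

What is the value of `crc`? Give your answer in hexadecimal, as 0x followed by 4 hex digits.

`crc` follows `payload_len` (2 bytes), so it starts at byte offset 2 and occupies 2 bytes.
Bytes at offsets 2..3: 01 48.
In little-endian order the low byte comes first in memory.
Reassemble most-significant byte first: 48 01 → 0x4801.

0x4801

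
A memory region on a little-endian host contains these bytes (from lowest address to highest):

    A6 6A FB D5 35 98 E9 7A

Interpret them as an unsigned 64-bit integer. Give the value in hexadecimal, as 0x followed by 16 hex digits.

Little-endian stores the least-significant byte at the lowest address.
Reassemble most-significant byte first: 7A E9 98 35 D5 FB 6A A6 → 0x7AE99835D5FB6AA6.

0x7AE99835D5FB6AA6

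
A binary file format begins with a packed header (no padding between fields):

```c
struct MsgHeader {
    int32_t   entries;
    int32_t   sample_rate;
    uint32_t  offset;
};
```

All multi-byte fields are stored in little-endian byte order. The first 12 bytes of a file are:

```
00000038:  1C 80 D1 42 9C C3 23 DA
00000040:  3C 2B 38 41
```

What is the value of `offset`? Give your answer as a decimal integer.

`offset` follows `entries` (4 B), `sample_rate` (4 B), so it starts at offset 4 + 4 = 8 and occupies 4 bytes.
Bytes at offsets 8..11: 3C 2B 38 41.
In little-endian order the low byte comes first in memory.
Reassemble most-significant byte first: 41 38 2B 3C → 0x41382B3C.
0x41382B3C = 1094200124.

1094200124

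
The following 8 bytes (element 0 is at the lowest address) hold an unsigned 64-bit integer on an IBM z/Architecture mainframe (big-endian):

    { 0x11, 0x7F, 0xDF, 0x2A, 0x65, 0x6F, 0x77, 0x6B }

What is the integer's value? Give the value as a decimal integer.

Big-endian: lowest address holds the most-significant byte.
The bytes are already most-significant first: 0x117FDF2A656F776B.
0x117FDF2A656F776B = 1260971793870452587.

1260971793870452587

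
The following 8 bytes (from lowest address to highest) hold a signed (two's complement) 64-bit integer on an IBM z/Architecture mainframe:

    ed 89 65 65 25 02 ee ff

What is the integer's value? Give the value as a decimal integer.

In big-endian order the high byte comes first in memory.
The bytes are already most-significant first: 0xED8965652502EEFF.
Top bit is set, so as a signed 64-bit value this is 0xED8965652502EEFF − 2^64 = -1330420729824219393.

-1330420729824219393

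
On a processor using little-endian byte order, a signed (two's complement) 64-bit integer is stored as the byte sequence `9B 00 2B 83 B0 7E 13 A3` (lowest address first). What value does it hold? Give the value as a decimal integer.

-6695868924389818213

Little-endian: lowest address holds the least-significant byte.
Reassemble most-significant byte first: A3 13 7E B0 83 2B 00 9B → 0xA3137EB0832B009B.
Top bit is set, so as a signed 64-bit value this is 0xA3137EB0832B009B − 2^64 = -6695868924389818213.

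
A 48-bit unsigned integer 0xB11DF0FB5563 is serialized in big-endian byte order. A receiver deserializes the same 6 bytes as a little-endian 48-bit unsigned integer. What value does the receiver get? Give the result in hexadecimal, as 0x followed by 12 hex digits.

Stored big-endian, the bytes at ascending addresses are B1 1D F0 FB 55 63.
Read back as little-endian, the first byte is least significant, giving 0x6355FBF01DB1.

0x6355FBF01DB1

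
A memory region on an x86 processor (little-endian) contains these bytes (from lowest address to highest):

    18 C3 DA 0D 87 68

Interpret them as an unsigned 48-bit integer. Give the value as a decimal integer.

114929262314264

Little-endian stores the least-significant byte at the lowest address.
Reassemble most-significant byte first: 68 87 0D DA C3 18 → 0x68870DDAC318.
0x68870DDAC318 = 114929262314264.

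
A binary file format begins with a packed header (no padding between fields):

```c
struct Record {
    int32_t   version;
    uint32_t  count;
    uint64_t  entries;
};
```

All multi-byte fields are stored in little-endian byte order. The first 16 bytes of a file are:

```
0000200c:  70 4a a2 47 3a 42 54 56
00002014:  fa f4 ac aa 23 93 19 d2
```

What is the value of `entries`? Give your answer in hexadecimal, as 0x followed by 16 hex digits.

0xD2199323AAACF4FA

`entries` follows `version` (4 B), `count` (4 B), so it starts at offset 4 + 4 = 8 and occupies 8 bytes.
Bytes at offsets 8..15: FA F4 AC AA 23 93 19 D2.
In little-endian order the low byte comes first in memory.
Reassemble most-significant byte first: D2 19 93 23 AA AC F4 FA → 0xD2199323AAACF4FA.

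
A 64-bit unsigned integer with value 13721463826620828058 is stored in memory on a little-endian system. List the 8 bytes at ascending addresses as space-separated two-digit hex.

9A 49 1B A0 A6 6E 6C BE

13721463826620828058 in hexadecimal, padded to 64 bits, is 0xBE6C6EA6A01B499A.
Split into bytes (most-significant first): BE 6C 6E A6 A0 1B 49 9A.
Little-endian stores the least-significant byte at the lowest address.
So at ascending addresses the bytes are 9A 49 1B A0 A6 6E 6C BE.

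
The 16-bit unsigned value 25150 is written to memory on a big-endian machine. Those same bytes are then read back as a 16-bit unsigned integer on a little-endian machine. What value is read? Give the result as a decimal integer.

25150 in 16-bit hexadecimal is 0x623E.
Stored big-endian, the bytes at ascending addresses are 62 3E.
Read back as little-endian, the first byte is least significant, giving 0x3E62.
0x3E62 = 15970.

15970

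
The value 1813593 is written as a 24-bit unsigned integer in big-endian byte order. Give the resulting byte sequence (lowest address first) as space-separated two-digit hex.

1813593 in hexadecimal, padded to 24 bits, is 0x1BAC59.
Split into bytes (most-significant first): 1B AC 59.
Big-endian stores the most-significant byte at the lowest address.
So the memory order matches the most-significant-first order: 1B AC 59.

1B AC 59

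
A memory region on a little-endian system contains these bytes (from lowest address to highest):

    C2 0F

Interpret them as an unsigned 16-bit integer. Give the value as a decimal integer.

4034

In little-endian order the low byte comes first in memory.
Reassemble most-significant byte first: 0F C2 → 0x0FC2.
0x0FC2 = 4034.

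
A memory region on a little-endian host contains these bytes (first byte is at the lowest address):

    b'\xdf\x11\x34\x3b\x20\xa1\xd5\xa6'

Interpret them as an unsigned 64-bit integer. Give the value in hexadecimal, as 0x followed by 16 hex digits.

0xA6D5A1203B3411DF

In little-endian order the low byte comes first in memory.
Reassemble most-significant byte first: A6 D5 A1 20 3B 34 11 DF → 0xA6D5A1203B3411DF.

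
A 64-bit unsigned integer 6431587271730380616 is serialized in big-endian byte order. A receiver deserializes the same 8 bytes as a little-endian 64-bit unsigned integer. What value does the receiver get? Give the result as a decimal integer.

6431587271730380616 in 64-bit hexadecimal is 0x5941968C3169BF48.
Stored big-endian, the bytes at ascending addresses are 59 41 96 8C 31 69 BF 48.
Read back as little-endian, the first byte is least significant, giving 0x48BF69318C964159.
0x48BF69318C964159 = 5242024152815518041.

5242024152815518041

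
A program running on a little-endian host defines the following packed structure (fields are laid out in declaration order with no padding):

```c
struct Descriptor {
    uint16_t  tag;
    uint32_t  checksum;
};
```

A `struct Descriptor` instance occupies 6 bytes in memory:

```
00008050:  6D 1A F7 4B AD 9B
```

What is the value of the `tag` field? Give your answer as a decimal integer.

6765

`tag` is the first field, at byte offset 0, occupying 2 bytes.
Bytes at offsets 0..1: 6D 1A.
Little-endian: lowest address holds the least-significant byte.
Reassemble most-significant byte first: 1A 6D → 0x1A6D.
0x1A6D = 6765.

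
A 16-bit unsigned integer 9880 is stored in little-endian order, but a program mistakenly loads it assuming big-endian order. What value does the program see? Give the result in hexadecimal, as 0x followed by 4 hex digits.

0x9826

9880 in 16-bit hexadecimal is 0x2698.
Stored little-endian, the bytes at ascending addresses are 98 26.
Read back as big-endian, the last byte is least significant, giving 0x9826.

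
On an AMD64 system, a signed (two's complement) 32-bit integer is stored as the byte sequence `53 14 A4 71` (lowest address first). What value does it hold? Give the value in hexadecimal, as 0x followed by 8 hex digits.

Little-endian: lowest address holds the least-significant byte.
Reassemble most-significant byte first: 71 A4 14 53 → 0x71A41453.

0x71A41453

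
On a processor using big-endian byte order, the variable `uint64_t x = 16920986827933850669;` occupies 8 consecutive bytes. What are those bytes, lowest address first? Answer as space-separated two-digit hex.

16920986827933850669 in hexadecimal, padded to 64 bits, is 0xEAD36BDE680F9C2D.
Split into bytes (most-significant first): EA D3 6B DE 68 0F 9C 2D.
Big-endian stores the most-significant byte at the lowest address.
So the memory order matches the most-significant-first order: EA D3 6B DE 68 0F 9C 2D.

EA D3 6B DE 68 0F 9C 2D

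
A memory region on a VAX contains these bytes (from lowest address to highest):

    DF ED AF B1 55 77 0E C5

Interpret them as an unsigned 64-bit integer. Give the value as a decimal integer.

14199417885082775007

Little-endian: lowest address holds the least-significant byte.
Reassemble most-significant byte first: C5 0E 77 55 B1 AF ED DF → 0xC50E7755B1AFEDDF.
0xC50E7755B1AFEDDF = 14199417885082775007.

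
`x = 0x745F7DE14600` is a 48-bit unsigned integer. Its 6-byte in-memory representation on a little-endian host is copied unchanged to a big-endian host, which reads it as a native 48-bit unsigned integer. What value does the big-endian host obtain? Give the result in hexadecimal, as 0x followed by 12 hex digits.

Stored little-endian, the bytes at ascending addresses are 00 46 E1 7D 5F 74.
Read back as big-endian, the last byte is least significant, giving 0x0046E17D5F74.

0x0046E17D5F74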